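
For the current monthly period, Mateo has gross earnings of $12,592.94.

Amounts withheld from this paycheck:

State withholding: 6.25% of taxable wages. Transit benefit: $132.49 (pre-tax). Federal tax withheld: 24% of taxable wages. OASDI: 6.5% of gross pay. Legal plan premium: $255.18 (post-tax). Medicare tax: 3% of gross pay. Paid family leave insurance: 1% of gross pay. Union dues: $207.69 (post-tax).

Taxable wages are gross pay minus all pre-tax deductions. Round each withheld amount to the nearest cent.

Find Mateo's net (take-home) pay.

$6,906.03

Transit benefit: $132.49
Taxable wages = $12,592.94 − $132.49 = $12,460.45
Federal tax withheld: $12,460.45 × 0.24 = $2,990.51
State withholding: $12,460.45 × 0.0625 = $778.78
OASDI: $12,592.94 × 0.065 = $818.54
Medicare tax: $12,592.94 × 0.03 = $377.79
Paid family leave insurance: $12,592.94 × 0.01 = $125.93
Legal plan premium: $255.18
Union dues: $207.69
Total deductions = $132.49 + $2,990.51 + $778.78 + $818.54 + $377.79 + $125.93 + $255.18 + $207.69 = $5,686.91
Net pay = $12,592.94 − $5,686.91 = $6,906.03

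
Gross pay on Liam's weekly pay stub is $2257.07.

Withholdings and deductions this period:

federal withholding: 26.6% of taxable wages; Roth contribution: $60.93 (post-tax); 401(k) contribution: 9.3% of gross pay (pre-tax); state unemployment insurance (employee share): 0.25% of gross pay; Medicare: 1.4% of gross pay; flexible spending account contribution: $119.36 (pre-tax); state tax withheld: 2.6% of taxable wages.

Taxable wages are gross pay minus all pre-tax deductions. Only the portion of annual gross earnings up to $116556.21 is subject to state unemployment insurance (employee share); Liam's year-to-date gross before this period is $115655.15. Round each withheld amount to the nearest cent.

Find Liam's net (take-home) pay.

Flexible spending account contribution: $119.36
401(k) contribution: $2257.07 × 0.093 = $209.91
Pre-tax total = $119.36 + $209.91 = $329.27
Taxable wages = $2257.07 − $329.27 = $1927.80
State tax withheld: $1927.80 × 0.026 = $50.12
Federal withholding: $1927.80 × 0.266 = $512.79
State unemployment insurance (employee share): only $116556.21 − $115655.15 = $901.06 of this check is subject → $901.06 × 0.0025 = $2.25
Medicare: $2257.07 × 0.014 = $31.60
Roth contribution: $60.93
Total deductions = $119.36 + $209.91 + $50.12 + $512.79 + $2.25 + $31.60 + $60.93 = $986.96
Net pay = $2257.07 − $986.96 = $1270.11

$1270.11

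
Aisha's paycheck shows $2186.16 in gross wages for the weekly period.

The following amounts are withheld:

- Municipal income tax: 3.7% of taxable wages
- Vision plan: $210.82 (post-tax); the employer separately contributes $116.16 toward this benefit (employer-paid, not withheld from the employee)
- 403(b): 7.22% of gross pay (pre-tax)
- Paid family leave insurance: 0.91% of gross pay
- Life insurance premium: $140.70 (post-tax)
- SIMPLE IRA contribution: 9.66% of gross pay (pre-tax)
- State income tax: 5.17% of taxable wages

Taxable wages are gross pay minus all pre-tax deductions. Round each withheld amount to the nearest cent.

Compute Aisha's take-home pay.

SIMPLE IRA contribution: $2186.16 × 0.0966 = $211.18
403(b): $2186.16 × 0.0722 = $157.84
Pre-tax total = $211.18 + $157.84 = $369.02
Taxable wages = $2186.16 − $369.02 = $1817.14
State income tax: $1817.14 × 0.0517 = $93.95
Municipal income tax: $1817.14 × 0.037 = $67.23
Paid family leave insurance: $2186.16 × 0.0091 = $19.89
Vision plan: $210.82
Life insurance premium: $140.70
(Employer's $116.16 toward vision plan is not withheld from the employee.)
Total deductions = $211.18 + $157.84 + $93.95 + $67.23 + $19.89 + $210.82 + $140.70 = $901.61
Net pay = $2186.16 − $901.61 = $1284.55

$1284.55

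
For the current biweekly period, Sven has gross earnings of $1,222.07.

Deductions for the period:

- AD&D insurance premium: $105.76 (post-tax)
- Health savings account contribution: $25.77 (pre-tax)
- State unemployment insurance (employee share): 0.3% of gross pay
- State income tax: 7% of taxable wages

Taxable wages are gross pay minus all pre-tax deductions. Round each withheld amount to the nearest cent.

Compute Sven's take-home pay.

Health savings account contribution: $25.77
Taxable wages = $1,222.07 − $25.77 = $1,196.30
State income tax: $1,196.30 × 0.07 = $83.74
State unemployment insurance (employee share): $1,222.07 × 0.003 = $3.67
AD&D insurance premium: $105.76
Total deductions = $25.77 + $83.74 + $3.67 + $105.76 = $218.94
Net pay = $1,222.07 − $218.94 = $1,003.13

$1,003.13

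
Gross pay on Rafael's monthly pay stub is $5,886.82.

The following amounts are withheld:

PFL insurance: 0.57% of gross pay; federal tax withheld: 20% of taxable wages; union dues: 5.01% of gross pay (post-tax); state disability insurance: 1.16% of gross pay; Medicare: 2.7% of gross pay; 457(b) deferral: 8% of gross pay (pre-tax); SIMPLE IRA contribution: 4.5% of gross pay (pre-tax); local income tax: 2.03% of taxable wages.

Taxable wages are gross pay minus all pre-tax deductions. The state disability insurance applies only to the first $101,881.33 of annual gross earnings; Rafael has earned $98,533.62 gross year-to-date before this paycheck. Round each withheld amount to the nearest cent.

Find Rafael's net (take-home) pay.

457(b) deferral: $5,886.82 × 0.08 = $470.95
SIMPLE IRA contribution: $5,886.82 × 0.045 = $264.91
Pre-tax total = $470.95 + $264.91 = $735.86
Taxable wages = $5,886.82 − $735.86 = $5,150.96
Local income tax: $5,150.96 × 0.0203 = $104.56
Federal tax withheld: $5,150.96 × 0.2 = $1,030.19
PFL insurance: $5,886.82 × 0.0057 = $33.55
Medicare: $5,886.82 × 0.027 = $158.94
State disability insurance: only $101,881.33 − $98,533.62 = $3,347.71 of this check is subject → $3,347.71 × 0.0116 = $38.83
Union dues: $5,886.82 × 0.0501 = $294.93
Total deductions = $470.95 + $264.91 + $104.56 + $1,030.19 + $33.55 + $158.94 + $38.83 + $294.93 = $2,396.86
Net pay = $5,886.82 − $2,396.86 = $3,489.96

$3,489.96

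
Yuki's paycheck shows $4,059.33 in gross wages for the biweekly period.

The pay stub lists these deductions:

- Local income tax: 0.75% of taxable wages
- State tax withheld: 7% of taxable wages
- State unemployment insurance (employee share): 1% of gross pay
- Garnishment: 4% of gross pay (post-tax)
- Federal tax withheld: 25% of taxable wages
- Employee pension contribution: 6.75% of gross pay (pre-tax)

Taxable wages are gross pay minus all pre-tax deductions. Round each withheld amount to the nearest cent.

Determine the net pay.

$2,342.68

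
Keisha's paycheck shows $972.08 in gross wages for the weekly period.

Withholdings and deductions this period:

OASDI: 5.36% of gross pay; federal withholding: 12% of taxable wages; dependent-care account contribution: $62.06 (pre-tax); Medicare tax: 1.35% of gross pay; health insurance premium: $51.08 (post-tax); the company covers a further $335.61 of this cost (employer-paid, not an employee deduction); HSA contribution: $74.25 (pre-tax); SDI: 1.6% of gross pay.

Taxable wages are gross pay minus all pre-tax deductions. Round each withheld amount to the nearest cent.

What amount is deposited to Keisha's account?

Dependent-care account contribution: $62.06
HSA contribution: $74.25
Pre-tax total = $62.06 + $74.25 = $136.31
Taxable wages = $972.08 − $136.31 = $835.77
Federal withholding: $835.77 × 0.12 = $100.29
SDI: $972.08 × 0.016 = $15.55
Medicare tax: $972.08 × 0.0135 = $13.12
OASDI: $972.08 × 0.0536 = $52.10
Health insurance premium: $51.08
(Employer's $335.61 toward health insurance premium is not withheld from the employee.)
Total deductions = $62.06 + $74.25 + $100.29 + $15.55 + $13.12 + $52.10 + $51.08 = $368.45
Net pay = $972.08 − $368.45 = $603.63

$603.63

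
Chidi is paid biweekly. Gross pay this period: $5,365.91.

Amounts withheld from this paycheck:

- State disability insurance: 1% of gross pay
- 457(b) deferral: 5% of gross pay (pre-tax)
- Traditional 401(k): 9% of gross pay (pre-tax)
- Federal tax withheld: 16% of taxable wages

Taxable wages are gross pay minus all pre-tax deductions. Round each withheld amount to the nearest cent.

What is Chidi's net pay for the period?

$3,822.67

Traditional 401(k): $5,365.91 × 0.09 = $482.93
457(b) deferral: $5,365.91 × 0.05 = $268.30
Pre-tax total = $482.93 + $268.30 = $751.23
Taxable wages = $5,365.91 − $751.23 = $4,614.68
Federal tax withheld: $4,614.68 × 0.16 = $738.35
State disability insurance: $5,365.91 × 0.01 = $53.66
Total deductions = $482.93 + $268.30 + $738.35 + $53.66 = $1,543.24
Net pay = $5,365.91 − $1,543.24 = $3,822.67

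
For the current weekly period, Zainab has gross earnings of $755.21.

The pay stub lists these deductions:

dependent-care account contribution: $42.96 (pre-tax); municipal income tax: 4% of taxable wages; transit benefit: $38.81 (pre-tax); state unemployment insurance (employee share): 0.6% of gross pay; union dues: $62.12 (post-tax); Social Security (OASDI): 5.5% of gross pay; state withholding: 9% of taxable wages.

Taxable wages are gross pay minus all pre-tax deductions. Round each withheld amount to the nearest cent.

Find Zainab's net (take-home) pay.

Dependent-care account contribution: $42.96
Transit benefit: $38.81
Pre-tax total = $42.96 + $38.81 = $81.77
Taxable wages = $755.21 − $81.77 = $673.44
State withholding: $673.44 × 0.09 = $60.61
Municipal income tax: $673.44 × 0.04 = $26.94
State unemployment insurance (employee share): $755.21 × 0.006 = $4.53
Social Security (OASDI): $755.21 × 0.055 = $41.54
Union dues: $62.12
Total deductions = $42.96 + $38.81 + $60.61 + $26.94 + $4.53 + $41.54 + $62.12 = $277.51
Net pay = $755.21 − $277.51 = $477.70

$477.70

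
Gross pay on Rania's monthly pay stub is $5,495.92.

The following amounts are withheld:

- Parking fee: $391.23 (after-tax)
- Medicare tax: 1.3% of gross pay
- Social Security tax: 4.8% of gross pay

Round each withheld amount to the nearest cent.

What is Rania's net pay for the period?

$4,769.44

Social Security tax: $5,495.92 × 0.048 = $263.80
Medicare tax: $5,495.92 × 0.013 = $71.45
Parking fee: $391.23
Total deductions = $263.80 + $71.45 + $391.23 = $726.48
Net pay = $5,495.92 − $726.48 = $4,769.44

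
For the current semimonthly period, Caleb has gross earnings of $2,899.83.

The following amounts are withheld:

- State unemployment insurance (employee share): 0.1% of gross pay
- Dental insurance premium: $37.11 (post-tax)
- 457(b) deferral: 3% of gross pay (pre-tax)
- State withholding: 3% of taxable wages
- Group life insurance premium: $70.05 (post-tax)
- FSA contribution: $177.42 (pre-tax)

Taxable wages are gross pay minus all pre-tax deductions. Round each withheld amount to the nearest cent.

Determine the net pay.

FSA contribution: $177.42
457(b) deferral: $2,899.83 × 0.03 = $86.99
Pre-tax total = $177.42 + $86.99 = $264.41
Taxable wages = $2,899.83 − $264.41 = $2,635.42
State withholding: $2,635.42 × 0.03 = $79.06
State unemployment insurance (employee share): $2,899.83 × 0.001 = $2.90
Dental insurance premium: $37.11
Group life insurance premium: $70.05
Total deductions = $177.42 + $86.99 + $79.06 + $2.90 + $37.11 + $70.05 = $453.53
Net pay = $2,899.83 − $453.53 = $2,446.30

$2,446.30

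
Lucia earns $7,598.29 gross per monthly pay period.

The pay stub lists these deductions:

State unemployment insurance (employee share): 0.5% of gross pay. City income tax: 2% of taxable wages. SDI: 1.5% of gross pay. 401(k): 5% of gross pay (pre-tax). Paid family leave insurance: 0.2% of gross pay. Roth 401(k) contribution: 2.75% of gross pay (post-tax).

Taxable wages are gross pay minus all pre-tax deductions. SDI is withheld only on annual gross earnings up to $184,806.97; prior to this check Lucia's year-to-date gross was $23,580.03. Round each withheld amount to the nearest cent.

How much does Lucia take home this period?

401(k): $7,598.29 × 0.05 = $379.91
Taxable wages = $7,598.29 − $379.91 = $7,218.38
City income tax: $7,218.38 × 0.02 = $144.37
Paid family leave insurance: $7,598.29 × 0.002 = $15.20
State unemployment insurance (employee share): $7,598.29 × 0.005 = $37.99
SDI: cap not yet reached, full $7,598.29 is subject → $7,598.29 × 0.015 = $113.97
Roth 401(k) contribution: $7,598.29 × 0.0275 = $208.95
Total deductions = $379.91 + $144.37 + $15.20 + $37.99 + $113.97 + $208.95 = $900.39
Net pay = $7,598.29 − $900.39 = $6,697.90

$6,697.90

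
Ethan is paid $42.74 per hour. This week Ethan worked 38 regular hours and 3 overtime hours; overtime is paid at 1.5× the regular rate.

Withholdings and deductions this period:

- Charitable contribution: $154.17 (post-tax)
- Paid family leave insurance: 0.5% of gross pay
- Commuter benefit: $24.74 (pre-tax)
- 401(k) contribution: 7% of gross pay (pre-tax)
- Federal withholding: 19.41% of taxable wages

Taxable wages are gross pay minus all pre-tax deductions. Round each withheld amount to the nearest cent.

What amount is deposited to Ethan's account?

$1,178.22

Regular pay: 38 × $42.74 = $1,624.12
Overtime pay: 3 × $42.74 × 1.5 = $192.33
Gross pay = $1,624.12 + $192.33 = $1,816.45
Commuter benefit: $24.74
401(k) contribution: $1,816.45 × 0.07 = $127.15
Pre-tax total = $24.74 + $127.15 = $151.89
Taxable wages = $1,816.45 − $151.89 = $1,664.56
Federal withholding: $1,664.56 × 0.1941 = $323.09
Paid family leave insurance: $1,816.45 × 0.005 = $9.08
Charitable contribution: $154.17
Total deductions = $24.74 + $127.15 + $323.09 + $9.08 + $154.17 = $638.23
Net pay = $1,816.45 − $638.23 = $1,178.22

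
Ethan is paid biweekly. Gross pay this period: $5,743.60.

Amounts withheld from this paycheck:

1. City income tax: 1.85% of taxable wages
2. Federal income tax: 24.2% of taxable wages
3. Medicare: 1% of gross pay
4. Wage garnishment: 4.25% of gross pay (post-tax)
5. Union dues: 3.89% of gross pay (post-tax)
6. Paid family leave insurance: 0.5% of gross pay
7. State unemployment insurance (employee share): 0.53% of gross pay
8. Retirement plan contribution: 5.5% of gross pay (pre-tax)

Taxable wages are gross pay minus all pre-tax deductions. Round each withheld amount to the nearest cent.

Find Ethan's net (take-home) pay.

$3,429.66

Retirement plan contribution: $5,743.60 × 0.055 = $315.90
Taxable wages = $5,743.60 − $315.90 = $5,427.70
City income tax: $5,427.70 × 0.0185 = $100.41
Federal income tax: $5,427.70 × 0.242 = $1,313.50
Paid family leave insurance: $5,743.60 × 0.005 = $28.72
Medicare: $5,743.60 × 0.01 = $57.44
State unemployment insurance (employee share): $5,743.60 × 0.0053 = $30.44
Union dues: $5,743.60 × 0.0389 = $223.43
Wage garnishment: $5,743.60 × 0.0425 = $244.10
Total deductions = $315.90 + $100.41 + $1,313.50 + $28.72 + $57.44 + $30.44 + $223.43 + $244.10 = $2,313.94
Net pay = $5,743.60 − $2,313.94 = $3,429.66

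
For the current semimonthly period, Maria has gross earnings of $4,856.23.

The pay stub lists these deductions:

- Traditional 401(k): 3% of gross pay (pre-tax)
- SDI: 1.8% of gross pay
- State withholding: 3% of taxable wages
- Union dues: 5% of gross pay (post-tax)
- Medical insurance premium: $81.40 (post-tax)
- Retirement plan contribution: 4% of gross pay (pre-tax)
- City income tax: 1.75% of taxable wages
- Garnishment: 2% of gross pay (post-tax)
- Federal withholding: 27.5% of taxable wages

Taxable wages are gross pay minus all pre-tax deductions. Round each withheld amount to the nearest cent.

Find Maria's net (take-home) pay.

$2,551.04

Retirement plan contribution: $4,856.23 × 0.04 = $194.25
Traditional 401(k): $4,856.23 × 0.03 = $145.69
Pre-tax total = $194.25 + $145.69 = $339.94
Taxable wages = $4,856.23 − $339.94 = $4,516.29
Federal withholding: $4,516.29 × 0.275 = $1,241.98
City income tax: $4,516.29 × 0.0175 = $79.04
State withholding: $4,516.29 × 0.03 = $135.49
SDI: $4,856.23 × 0.018 = $87.41
Garnishment: $4,856.23 × 0.02 = $97.12
Union dues: $4,856.23 × 0.05 = $242.81
Medical insurance premium: $81.40
Total deductions = $194.25 + $145.69 + $1,241.98 + $79.04 + $135.49 + $87.41 + $97.12 + $242.81 + $81.40 = $2,305.19
Net pay = $4,856.23 − $2,305.19 = $2,551.04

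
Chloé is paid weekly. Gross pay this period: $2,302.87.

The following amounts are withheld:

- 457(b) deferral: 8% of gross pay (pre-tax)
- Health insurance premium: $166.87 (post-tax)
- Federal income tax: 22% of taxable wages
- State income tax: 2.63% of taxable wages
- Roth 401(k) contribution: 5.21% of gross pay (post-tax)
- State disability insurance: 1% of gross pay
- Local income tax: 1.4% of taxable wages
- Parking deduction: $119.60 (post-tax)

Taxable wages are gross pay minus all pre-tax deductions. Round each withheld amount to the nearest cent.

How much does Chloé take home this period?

457(b) deferral: $2,302.87 × 0.08 = $184.23
Taxable wages = $2,302.87 − $184.23 = $2,118.64
Federal income tax: $2,118.64 × 0.22 = $466.10
Local income tax: $2,118.64 × 0.014 = $29.66
State income tax: $2,118.64 × 0.0263 = $55.72
State disability insurance: $2,302.87 × 0.01 = $23.03
Health insurance premium: $166.87
Roth 401(k) contribution: $2,302.87 × 0.0521 = $119.98
Parking deduction: $119.60
Total deductions = $184.23 + $466.10 + $29.66 + $55.72 + $23.03 + $166.87 + $119.98 + $119.60 = $1,165.19
Net pay = $2,302.87 − $1,165.19 = $1,137.68

$1,137.68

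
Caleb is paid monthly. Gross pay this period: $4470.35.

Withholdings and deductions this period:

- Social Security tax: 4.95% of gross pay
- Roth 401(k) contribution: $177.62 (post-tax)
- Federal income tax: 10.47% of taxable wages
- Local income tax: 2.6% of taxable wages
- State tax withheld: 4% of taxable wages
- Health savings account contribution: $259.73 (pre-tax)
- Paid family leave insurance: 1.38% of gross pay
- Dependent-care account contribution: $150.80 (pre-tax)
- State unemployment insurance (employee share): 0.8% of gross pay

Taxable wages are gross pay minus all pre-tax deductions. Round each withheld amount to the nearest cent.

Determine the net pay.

Dependent-care account contribution: $150.80
Health savings account contribution: $259.73
Pre-tax total = $150.80 + $259.73 = $410.53
Taxable wages = $4470.35 − $410.53 = $4059.82
State tax withheld: $4059.82 × 0.04 = $162.39
Federal income tax: $4059.82 × 0.1047 = $425.06
Local income tax: $4059.82 × 0.026 = $105.56
Paid family leave insurance: $4470.35 × 0.0138 = $61.69
Social Security tax: $4470.35 × 0.0495 = $221.28
State unemployment insurance (employee share): $4470.35 × 0.008 = $35.76
Roth 401(k) contribution: $177.62
Total deductions = $150.80 + $259.73 + $162.39 + $425.06 + $105.56 + $61.69 + $221.28 + $35.76 + $177.62 = $1599.89
Net pay = $4470.35 − $1599.89 = $2870.46

$2870.46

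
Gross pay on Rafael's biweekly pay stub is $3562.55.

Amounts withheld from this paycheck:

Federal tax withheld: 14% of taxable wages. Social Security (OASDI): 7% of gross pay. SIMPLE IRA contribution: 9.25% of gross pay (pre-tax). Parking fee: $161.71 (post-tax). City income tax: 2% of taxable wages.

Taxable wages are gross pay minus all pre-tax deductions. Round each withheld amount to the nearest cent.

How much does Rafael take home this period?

$2304.64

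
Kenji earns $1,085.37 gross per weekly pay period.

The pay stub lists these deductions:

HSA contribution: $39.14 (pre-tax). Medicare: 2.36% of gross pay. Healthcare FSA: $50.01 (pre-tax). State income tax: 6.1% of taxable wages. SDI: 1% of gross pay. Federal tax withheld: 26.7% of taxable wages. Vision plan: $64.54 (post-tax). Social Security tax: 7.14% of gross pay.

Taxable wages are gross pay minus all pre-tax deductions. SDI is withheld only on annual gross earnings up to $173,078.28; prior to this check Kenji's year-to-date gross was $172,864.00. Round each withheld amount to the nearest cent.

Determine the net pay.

Healthcare FSA: $50.01
HSA contribution: $39.14
Pre-tax total = $50.01 + $39.14 = $89.15
Taxable wages = $1,085.37 − $89.15 = $996.22
Federal tax withheld: $996.22 × 0.267 = $265.99
State income tax: $996.22 × 0.061 = $60.77
Social Security tax: $1,085.37 × 0.0714 = $77.50
SDI: only $173,078.28 − $172,864.00 = $214.28 of this check is subject → $214.28 × 0.01 = $2.14
Medicare: $1,085.37 × 0.0236 = $25.61
Vision plan: $64.54
Total deductions = $50.01 + $39.14 + $265.99 + $60.77 + $77.50 + $2.14 + $25.61 + $64.54 = $585.70
Net pay = $1,085.37 − $585.70 = $499.67

$499.67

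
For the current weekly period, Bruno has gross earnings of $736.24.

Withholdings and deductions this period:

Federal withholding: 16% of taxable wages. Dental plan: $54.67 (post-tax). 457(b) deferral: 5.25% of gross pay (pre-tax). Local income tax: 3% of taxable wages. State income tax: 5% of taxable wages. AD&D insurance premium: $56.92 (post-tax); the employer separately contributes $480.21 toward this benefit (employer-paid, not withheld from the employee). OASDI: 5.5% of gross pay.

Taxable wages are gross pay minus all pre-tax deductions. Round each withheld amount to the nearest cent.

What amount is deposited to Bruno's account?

$378.09

457(b) deferral: $736.24 × 0.0525 = $38.65
Taxable wages = $736.24 − $38.65 = $697.59
State income tax: $697.59 × 0.05 = $34.88
Federal withholding: $697.59 × 0.16 = $111.61
Local income tax: $697.59 × 0.03 = $20.93
OASDI: $736.24 × 0.055 = $40.49
AD&D insurance premium: $56.92
Dental plan: $54.67
(Employer's $480.21 toward AD&D insurance premium is not withheld from the employee.)
Total deductions = $38.65 + $34.88 + $111.61 + $20.93 + $40.49 + $56.92 + $54.67 = $358.15
Net pay = $736.24 − $358.15 = $378.09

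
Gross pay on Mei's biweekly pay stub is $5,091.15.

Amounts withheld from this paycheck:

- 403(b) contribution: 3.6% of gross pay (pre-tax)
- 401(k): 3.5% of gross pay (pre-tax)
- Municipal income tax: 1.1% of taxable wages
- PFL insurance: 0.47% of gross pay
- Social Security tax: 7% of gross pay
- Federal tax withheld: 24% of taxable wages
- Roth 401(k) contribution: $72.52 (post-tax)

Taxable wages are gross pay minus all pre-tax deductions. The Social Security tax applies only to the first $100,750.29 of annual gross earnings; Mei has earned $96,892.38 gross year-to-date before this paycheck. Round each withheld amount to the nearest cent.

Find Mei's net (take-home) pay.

$3,176.03

401(k): $5,091.15 × 0.035 = $178.19
403(b) contribution: $5,091.15 × 0.036 = $183.28
Pre-tax total = $178.19 + $183.28 = $361.47
Taxable wages = $5,091.15 − $361.47 = $4,729.68
Federal tax withheld: $4,729.68 × 0.24 = $1,135.12
Municipal income tax: $4,729.68 × 0.011 = $52.03
PFL insurance: $5,091.15 × 0.0047 = $23.93
Social Security tax: only $100,750.29 − $96,892.38 = $3,857.91 of this check is subject → $3,857.91 × 0.07 = $270.05
Roth 401(k) contribution: $72.52
Total deductions = $178.19 + $183.28 + $1,135.12 + $52.03 + $23.93 + $270.05 + $72.52 = $1,915.12
Net pay = $5,091.15 − $1,915.12 = $3,176.03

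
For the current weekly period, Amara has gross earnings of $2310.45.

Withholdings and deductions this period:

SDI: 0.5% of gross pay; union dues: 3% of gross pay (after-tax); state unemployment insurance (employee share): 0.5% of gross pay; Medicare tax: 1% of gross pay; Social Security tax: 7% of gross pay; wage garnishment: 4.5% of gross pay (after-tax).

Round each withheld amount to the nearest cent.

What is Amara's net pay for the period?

SDI: $2310.45 × 0.005 = $11.55
State unemployment insurance (employee share): $2310.45 × 0.005 = $11.55
Social Security tax: $2310.45 × 0.07 = $161.73
Medicare tax: $2310.45 × 0.01 = $23.10
Wage garnishment: $2310.45 × 0.045 = $103.97
Union dues: $2310.45 × 0.03 = $69.31
Total deductions = $11.55 + $11.55 + $161.73 + $23.10 + $103.97 + $69.31 = $381.21
Net pay = $2310.45 − $381.21 = $1929.24

$1929.24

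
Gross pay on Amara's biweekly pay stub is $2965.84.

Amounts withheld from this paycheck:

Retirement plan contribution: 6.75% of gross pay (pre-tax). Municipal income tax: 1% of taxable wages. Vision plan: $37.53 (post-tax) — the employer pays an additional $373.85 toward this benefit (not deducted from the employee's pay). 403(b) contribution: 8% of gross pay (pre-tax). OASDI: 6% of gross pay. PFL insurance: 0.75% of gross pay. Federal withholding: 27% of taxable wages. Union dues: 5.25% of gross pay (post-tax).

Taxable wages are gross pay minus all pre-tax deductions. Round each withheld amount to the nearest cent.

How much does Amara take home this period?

$1427.01

Retirement plan contribution: $2965.84 × 0.0675 = $200.19
403(b) contribution: $2965.84 × 0.08 = $237.27
Pre-tax total = $200.19 + $237.27 = $437.46
Taxable wages = $2965.84 − $437.46 = $2528.38
Federal withholding: $2528.38 × 0.27 = $682.66
Municipal income tax: $2528.38 × 0.01 = $25.28
PFL insurance: $2965.84 × 0.0075 = $22.24
OASDI: $2965.84 × 0.06 = $177.95
Union dues: $2965.84 × 0.0525 = $155.71
Vision plan: $37.53
(Employer's $373.85 toward vision plan is not withheld from the employee.)
Total deductions = $200.19 + $237.27 + $682.66 + $25.28 + $22.24 + $177.95 + $155.71 + $37.53 = $1538.83
Net pay = $2965.84 − $1538.83 = $1427.01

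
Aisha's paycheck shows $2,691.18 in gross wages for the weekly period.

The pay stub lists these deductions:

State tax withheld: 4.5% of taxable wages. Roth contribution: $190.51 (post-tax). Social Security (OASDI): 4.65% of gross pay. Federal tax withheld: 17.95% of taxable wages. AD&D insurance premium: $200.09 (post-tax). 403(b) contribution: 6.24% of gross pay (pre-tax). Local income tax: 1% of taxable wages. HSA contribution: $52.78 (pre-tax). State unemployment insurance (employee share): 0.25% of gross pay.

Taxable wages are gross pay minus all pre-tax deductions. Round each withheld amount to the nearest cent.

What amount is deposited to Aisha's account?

$1,368.68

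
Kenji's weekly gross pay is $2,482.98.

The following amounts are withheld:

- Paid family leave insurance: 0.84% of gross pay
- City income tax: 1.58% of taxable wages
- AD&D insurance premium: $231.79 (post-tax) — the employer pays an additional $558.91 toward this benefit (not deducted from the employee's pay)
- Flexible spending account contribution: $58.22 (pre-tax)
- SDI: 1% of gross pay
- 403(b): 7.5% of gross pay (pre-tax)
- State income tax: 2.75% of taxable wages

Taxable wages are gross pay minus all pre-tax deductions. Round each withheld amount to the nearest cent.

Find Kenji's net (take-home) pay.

$1,864.13

Flexible spending account contribution: $58.22
403(b): $2,482.98 × 0.075 = $186.22
Pre-tax total = $58.22 + $186.22 = $244.44
Taxable wages = $2,482.98 − $244.44 = $2,238.54
State income tax: $2,238.54 × 0.0275 = $61.56
City income tax: $2,238.54 × 0.0158 = $35.37
SDI: $2,482.98 × 0.01 = $24.83
Paid family leave insurance: $2,482.98 × 0.0084 = $20.86
AD&D insurance premium: $231.79
(Employer's $558.91 toward AD&D insurance premium is not withheld from the employee.)
Total deductions = $58.22 + $186.22 + $61.56 + $35.37 + $24.83 + $20.86 + $231.79 = $618.85
Net pay = $2,482.98 − $618.85 = $1,864.13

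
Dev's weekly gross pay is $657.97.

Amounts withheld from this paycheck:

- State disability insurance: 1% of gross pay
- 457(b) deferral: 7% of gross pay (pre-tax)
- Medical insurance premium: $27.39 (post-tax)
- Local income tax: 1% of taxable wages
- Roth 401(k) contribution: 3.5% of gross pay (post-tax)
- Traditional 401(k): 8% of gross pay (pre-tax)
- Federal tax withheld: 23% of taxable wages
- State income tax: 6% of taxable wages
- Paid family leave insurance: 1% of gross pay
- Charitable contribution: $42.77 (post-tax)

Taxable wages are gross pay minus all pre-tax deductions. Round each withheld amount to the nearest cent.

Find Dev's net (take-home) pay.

Traditional 401(k): $657.97 × 0.08 = $52.64
457(b) deferral: $657.97 × 0.07 = $46.06
Pre-tax total = $52.64 + $46.06 = $98.70
Taxable wages = $657.97 − $98.70 = $559.27
State income tax: $559.27 × 0.06 = $33.56
Local income tax: $559.27 × 0.01 = $5.59
Federal tax withheld: $559.27 × 0.23 = $128.63
State disability insurance: $657.97 × 0.01 = $6.58
Paid family leave insurance: $657.97 × 0.01 = $6.58
Roth 401(k) contribution: $657.97 × 0.035 = $23.03
Charitable contribution: $42.77
Medical insurance premium: $27.39
Total deductions = $52.64 + $46.06 + $33.56 + $5.59 + $128.63 + $6.58 + $6.58 + $23.03 + $42.77 + $27.39 = $372.83
Net pay = $657.97 − $372.83 = $285.14

$285.14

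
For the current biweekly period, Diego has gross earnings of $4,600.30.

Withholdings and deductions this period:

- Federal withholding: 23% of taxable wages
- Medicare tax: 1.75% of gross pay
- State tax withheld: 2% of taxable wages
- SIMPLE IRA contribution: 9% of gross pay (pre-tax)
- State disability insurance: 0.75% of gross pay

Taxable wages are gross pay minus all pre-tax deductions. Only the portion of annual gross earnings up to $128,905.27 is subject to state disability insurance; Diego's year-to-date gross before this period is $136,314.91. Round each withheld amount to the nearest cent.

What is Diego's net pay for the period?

SIMPLE IRA contribution: $4,600.30 × 0.09 = $414.03
Taxable wages = $4,600.30 − $414.03 = $4,186.27
Federal withholding: $4,186.27 × 0.23 = $962.84
State tax withheld: $4,186.27 × 0.02 = $83.73
Medicare tax: $4,600.30 × 0.0175 = $80.51
State disability insurance: annual cap $128,905.27 already reached (YTD $136,314.91), so $0.00
Total deductions = $414.03 + $962.84 + $83.73 + $80.51 + $0.00 = $1,541.11
Net pay = $4,600.30 − $1,541.11 = $3,059.19

$3,059.19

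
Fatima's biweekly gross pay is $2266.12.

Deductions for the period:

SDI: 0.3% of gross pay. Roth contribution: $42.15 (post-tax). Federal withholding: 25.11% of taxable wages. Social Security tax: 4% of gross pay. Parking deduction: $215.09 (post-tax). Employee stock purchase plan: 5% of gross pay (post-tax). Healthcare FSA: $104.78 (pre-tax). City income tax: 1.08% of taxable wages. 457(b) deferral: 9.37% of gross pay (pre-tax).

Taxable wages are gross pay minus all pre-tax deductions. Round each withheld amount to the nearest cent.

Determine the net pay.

$970.57

Healthcare FSA: $104.78
457(b) deferral: $2266.12 × 0.0937 = $212.34
Pre-tax total = $104.78 + $212.34 = $317.12
Taxable wages = $2266.12 − $317.12 = $1949.00
Federal withholding: $1949.00 × 0.2511 = $489.39
City income tax: $1949.00 × 0.0108 = $21.05
SDI: $2266.12 × 0.003 = $6.80
Social Security tax: $2266.12 × 0.04 = $90.64
Parking deduction: $215.09
Employee stock purchase plan: $2266.12 × 0.05 = $113.31
Roth contribution: $42.15
Total deductions = $104.78 + $212.34 + $489.39 + $21.05 + $6.80 + $90.64 + $215.09 + $113.31 + $42.15 = $1295.55
Net pay = $2266.12 − $1295.55 = $970.57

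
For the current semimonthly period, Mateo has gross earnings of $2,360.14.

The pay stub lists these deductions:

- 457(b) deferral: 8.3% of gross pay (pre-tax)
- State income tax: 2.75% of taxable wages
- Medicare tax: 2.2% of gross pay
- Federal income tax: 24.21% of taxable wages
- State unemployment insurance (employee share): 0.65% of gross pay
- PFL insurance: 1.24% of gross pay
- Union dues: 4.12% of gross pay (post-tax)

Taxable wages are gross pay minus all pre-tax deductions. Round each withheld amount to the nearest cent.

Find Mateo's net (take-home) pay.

457(b) deferral: $2,360.14 × 0.083 = $195.89
Taxable wages = $2,360.14 − $195.89 = $2,164.25
Federal income tax: $2,164.25 × 0.2421 = $523.96
State income tax: $2,164.25 × 0.0275 = $59.52
Medicare tax: $2,360.14 × 0.022 = $51.92
PFL insurance: $2,360.14 × 0.0124 = $29.27
State unemployment insurance (employee share): $2,360.14 × 0.0065 = $15.34
Union dues: $2,360.14 × 0.0412 = $97.24
Total deductions = $195.89 + $523.96 + $59.52 + $51.92 + $29.27 + $15.34 + $97.24 = $973.14
Net pay = $2,360.14 − $973.14 = $1,387.00

$1,387.00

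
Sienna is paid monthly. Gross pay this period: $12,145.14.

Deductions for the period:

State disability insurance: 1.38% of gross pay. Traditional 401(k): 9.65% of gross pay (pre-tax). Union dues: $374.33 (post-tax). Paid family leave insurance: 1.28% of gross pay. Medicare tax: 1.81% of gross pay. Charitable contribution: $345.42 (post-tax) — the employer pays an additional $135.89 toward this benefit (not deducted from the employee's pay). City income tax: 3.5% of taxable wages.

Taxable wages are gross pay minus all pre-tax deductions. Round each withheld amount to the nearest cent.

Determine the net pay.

Traditional 401(k): $12,145.14 × 0.0965 = $1,172.01
Taxable wages = $12,145.14 − $1,172.01 = $10,973.13
City income tax: $10,973.13 × 0.035 = $384.06
State disability insurance: $12,145.14 × 0.0138 = $167.60
Medicare tax: $12,145.14 × 0.0181 = $219.83
Paid family leave insurance: $12,145.14 × 0.0128 = $155.46
Union dues: $374.33
Charitable contribution: $345.42
(Employer's $135.89 toward charitable contribution is not withheld from the employee.)
Total deductions = $1,172.01 + $384.06 + $167.60 + $219.83 + $155.46 + $374.33 + $345.42 = $2,818.71
Net pay = $12,145.14 − $2,818.71 = $9,326.43

$9,326.43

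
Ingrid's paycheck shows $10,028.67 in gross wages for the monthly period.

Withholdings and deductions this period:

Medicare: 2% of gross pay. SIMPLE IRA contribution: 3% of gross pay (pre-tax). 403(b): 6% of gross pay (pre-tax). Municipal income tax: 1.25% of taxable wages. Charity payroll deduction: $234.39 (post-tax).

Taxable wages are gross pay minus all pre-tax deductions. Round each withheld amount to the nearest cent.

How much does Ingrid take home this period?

$8,577.05

403(b): $10,028.67 × 0.06 = $601.72
SIMPLE IRA contribution: $10,028.67 × 0.03 = $300.86
Pre-tax total = $601.72 + $300.86 = $902.58
Taxable wages = $10,028.67 − $902.58 = $9,126.09
Municipal income tax: $9,126.09 × 0.0125 = $114.08
Medicare: $10,028.67 × 0.02 = $200.57
Charity payroll deduction: $234.39
Total deductions = $601.72 + $300.86 + $114.08 + $200.57 + $234.39 = $1,451.62
Net pay = $10,028.67 − $1,451.62 = $8,577.05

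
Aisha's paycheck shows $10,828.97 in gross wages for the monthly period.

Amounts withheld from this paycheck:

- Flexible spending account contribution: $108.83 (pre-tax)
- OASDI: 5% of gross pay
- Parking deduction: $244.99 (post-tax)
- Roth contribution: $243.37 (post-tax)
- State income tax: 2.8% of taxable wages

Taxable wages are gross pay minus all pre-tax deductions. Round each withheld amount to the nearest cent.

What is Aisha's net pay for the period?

$9,390.17

Flexible spending account contribution: $108.83
Taxable wages = $10,828.97 − $108.83 = $10,720.14
State income tax: $10,720.14 × 0.028 = $300.16
OASDI: $10,828.97 × 0.05 = $541.45
Roth contribution: $243.37
Parking deduction: $244.99
Total deductions = $108.83 + $300.16 + $541.45 + $243.37 + $244.99 = $1,438.80
Net pay = $10,828.97 − $1,438.80 = $9,390.17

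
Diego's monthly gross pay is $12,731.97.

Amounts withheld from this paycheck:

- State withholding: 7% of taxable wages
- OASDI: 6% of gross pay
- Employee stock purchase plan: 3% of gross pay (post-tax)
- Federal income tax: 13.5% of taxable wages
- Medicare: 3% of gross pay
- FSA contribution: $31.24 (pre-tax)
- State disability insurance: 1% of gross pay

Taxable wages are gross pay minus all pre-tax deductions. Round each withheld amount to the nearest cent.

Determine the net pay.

$8,441.92

FSA contribution: $31.24
Taxable wages = $12,731.97 − $31.24 = $12,700.73
Federal income tax: $12,700.73 × 0.135 = $1,714.60
State withholding: $12,700.73 × 0.07 = $889.05
State disability insurance: $12,731.97 × 0.01 = $127.32
OASDI: $12,731.97 × 0.06 = $763.92
Medicare: $12,731.97 × 0.03 = $381.96
Employee stock purchase plan: $12,731.97 × 0.03 = $381.96
Total deductions = $31.24 + $1,714.60 + $889.05 + $127.32 + $763.92 + $381.96 + $381.96 = $4,290.05
Net pay = $12,731.97 − $4,290.05 = $8,441.92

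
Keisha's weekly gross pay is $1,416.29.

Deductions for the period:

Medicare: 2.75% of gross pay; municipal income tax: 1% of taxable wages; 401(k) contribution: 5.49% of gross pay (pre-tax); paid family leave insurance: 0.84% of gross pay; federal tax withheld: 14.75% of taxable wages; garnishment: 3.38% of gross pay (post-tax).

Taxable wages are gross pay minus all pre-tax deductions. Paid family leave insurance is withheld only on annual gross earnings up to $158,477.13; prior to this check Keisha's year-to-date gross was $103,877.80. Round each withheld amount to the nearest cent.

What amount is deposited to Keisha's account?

401(k) contribution: $1,416.29 × 0.0549 = $77.75
Taxable wages = $1,416.29 − $77.75 = $1,338.54
Federal tax withheld: $1,338.54 × 0.1475 = $197.43
Municipal income tax: $1,338.54 × 0.01 = $13.39
Medicare: $1,416.29 × 0.0275 = $38.95
Paid family leave insurance: cap not yet reached, full $1,416.29 is subject → $1,416.29 × 0.0084 = $11.90
Garnishment: $1,416.29 × 0.0338 = $47.87
Total deductions = $77.75 + $197.43 + $13.39 + $38.95 + $11.90 + $47.87 = $387.29
Net pay = $1,416.29 − $387.29 = $1,029.00

$1,029.00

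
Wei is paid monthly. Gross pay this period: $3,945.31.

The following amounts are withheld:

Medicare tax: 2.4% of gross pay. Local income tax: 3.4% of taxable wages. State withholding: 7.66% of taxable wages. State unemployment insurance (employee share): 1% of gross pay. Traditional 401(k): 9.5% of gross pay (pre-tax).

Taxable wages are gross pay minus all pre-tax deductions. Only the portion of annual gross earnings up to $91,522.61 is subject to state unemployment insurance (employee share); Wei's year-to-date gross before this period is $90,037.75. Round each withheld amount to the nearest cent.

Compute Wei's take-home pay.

Traditional 401(k): $3,945.31 × 0.095 = $374.80
Taxable wages = $3,945.31 − $374.80 = $3,570.51
Local income tax: $3,570.51 × 0.034 = $121.40
State withholding: $3,570.51 × 0.0766 = $273.50
State unemployment insurance (employee share): only $91,522.61 − $90,037.75 = $1,484.86 of this check is subject → $1,484.86 × 0.01 = $14.85
Medicare tax: $3,945.31 × 0.024 = $94.69
Total deductions = $374.80 + $121.40 + $273.50 + $14.85 + $94.69 = $879.24
Net pay = $3,945.31 − $879.24 = $3,066.07

$3,066.07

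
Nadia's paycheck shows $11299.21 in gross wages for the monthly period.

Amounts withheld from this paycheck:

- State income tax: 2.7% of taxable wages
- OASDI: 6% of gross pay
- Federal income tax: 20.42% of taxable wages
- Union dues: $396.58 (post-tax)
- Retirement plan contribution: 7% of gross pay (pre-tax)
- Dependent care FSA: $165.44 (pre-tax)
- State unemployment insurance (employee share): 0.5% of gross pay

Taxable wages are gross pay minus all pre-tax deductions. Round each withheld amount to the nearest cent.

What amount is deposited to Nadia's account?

$6820.53

Dependent care FSA: $165.44
Retirement plan contribution: $11299.21 × 0.07 = $790.94
Pre-tax total = $165.44 + $790.94 = $956.38
Taxable wages = $11299.21 − $956.38 = $10342.83
Federal income tax: $10342.83 × 0.2042 = $2112.01
State income tax: $10342.83 × 0.027 = $279.26
State unemployment insurance (employee share): $11299.21 × 0.005 = $56.50
OASDI: $11299.21 × 0.06 = $677.95
Union dues: $396.58
Total deductions = $165.44 + $790.94 + $2112.01 + $279.26 + $56.50 + $677.95 + $396.58 = $4478.68
Net pay = $11299.21 − $4478.68 = $6820.53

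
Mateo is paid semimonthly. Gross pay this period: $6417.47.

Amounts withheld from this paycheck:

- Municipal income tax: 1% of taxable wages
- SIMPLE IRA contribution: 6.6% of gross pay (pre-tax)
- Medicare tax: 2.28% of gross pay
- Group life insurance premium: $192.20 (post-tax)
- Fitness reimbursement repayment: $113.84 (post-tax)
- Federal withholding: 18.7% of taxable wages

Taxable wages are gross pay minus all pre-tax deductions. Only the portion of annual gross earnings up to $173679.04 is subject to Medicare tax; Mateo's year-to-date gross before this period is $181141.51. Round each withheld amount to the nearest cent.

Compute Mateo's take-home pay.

$4507.08

SIMPLE IRA contribution: $6417.47 × 0.066 = $423.55
Taxable wages = $6417.47 − $423.55 = $5993.92
Municipal income tax: $5993.92 × 0.01 = $59.94
Federal withholding: $5993.92 × 0.187 = $1120.86
Medicare tax: annual cap $173679.04 already reached (YTD $181141.51), so $0.00
Fitness reimbursement repayment: $113.84
Group life insurance premium: $192.20
Total deductions = $423.55 + $59.94 + $1120.86 + $0.00 + $113.84 + $192.20 = $1910.39
Net pay = $6417.47 − $1910.39 = $4507.08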